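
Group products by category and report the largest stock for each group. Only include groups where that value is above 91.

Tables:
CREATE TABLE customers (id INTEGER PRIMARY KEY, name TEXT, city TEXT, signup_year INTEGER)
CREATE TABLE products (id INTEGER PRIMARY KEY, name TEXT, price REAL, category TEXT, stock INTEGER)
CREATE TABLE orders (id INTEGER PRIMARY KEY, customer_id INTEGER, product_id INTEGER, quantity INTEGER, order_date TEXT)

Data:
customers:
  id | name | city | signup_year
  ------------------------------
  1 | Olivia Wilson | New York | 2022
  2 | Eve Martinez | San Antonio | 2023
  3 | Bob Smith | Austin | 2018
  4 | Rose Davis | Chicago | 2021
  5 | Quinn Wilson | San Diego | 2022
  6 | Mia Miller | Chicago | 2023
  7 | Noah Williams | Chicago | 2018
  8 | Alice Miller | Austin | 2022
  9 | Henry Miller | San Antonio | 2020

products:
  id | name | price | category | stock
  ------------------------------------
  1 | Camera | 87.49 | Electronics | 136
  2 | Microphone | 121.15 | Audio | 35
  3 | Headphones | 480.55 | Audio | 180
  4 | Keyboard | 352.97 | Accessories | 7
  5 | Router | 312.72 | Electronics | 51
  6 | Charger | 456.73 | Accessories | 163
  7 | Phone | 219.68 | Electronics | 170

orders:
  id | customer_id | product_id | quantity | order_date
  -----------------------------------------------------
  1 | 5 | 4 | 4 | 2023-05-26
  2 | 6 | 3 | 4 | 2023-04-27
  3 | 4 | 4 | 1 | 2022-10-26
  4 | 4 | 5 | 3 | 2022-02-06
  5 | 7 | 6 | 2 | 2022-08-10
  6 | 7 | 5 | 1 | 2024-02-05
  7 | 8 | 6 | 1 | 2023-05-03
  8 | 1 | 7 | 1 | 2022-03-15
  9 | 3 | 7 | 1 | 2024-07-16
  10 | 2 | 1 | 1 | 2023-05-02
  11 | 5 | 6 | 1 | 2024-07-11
SELECT category, MAX(stock) AS max_stock FROM products GROUP BY category HAVING MAX(stock) > 91

Execution result:
category | max_stock
Accessories | 163
Audio | 180
Electronics | 170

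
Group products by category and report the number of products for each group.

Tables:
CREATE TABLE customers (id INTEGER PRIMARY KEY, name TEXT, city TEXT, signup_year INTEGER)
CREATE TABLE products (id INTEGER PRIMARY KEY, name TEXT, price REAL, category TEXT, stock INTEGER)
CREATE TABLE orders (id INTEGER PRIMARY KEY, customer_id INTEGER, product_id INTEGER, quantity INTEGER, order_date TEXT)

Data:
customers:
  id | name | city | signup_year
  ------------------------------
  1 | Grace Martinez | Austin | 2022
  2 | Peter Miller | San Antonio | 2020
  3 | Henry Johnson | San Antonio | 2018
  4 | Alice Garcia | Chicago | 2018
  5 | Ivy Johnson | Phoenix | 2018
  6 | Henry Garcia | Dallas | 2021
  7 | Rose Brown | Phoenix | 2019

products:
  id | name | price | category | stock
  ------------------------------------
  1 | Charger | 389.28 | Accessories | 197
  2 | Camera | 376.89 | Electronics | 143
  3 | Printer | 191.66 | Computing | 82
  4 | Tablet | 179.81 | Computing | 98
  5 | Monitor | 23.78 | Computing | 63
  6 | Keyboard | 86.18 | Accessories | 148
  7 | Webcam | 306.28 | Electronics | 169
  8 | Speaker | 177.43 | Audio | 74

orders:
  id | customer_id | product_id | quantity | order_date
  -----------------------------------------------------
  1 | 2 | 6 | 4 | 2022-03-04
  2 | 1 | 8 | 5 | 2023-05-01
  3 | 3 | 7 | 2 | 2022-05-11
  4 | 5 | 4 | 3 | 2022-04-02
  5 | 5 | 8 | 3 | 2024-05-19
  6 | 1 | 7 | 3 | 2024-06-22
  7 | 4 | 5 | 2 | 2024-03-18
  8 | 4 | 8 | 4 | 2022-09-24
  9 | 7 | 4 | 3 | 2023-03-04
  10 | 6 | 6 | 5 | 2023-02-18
SELECT category, COUNT(*) AS n FROM products GROUP BY category

Execution result:
category | n
Accessories | 2
Audio | 1
Computing | 3
Electronics | 2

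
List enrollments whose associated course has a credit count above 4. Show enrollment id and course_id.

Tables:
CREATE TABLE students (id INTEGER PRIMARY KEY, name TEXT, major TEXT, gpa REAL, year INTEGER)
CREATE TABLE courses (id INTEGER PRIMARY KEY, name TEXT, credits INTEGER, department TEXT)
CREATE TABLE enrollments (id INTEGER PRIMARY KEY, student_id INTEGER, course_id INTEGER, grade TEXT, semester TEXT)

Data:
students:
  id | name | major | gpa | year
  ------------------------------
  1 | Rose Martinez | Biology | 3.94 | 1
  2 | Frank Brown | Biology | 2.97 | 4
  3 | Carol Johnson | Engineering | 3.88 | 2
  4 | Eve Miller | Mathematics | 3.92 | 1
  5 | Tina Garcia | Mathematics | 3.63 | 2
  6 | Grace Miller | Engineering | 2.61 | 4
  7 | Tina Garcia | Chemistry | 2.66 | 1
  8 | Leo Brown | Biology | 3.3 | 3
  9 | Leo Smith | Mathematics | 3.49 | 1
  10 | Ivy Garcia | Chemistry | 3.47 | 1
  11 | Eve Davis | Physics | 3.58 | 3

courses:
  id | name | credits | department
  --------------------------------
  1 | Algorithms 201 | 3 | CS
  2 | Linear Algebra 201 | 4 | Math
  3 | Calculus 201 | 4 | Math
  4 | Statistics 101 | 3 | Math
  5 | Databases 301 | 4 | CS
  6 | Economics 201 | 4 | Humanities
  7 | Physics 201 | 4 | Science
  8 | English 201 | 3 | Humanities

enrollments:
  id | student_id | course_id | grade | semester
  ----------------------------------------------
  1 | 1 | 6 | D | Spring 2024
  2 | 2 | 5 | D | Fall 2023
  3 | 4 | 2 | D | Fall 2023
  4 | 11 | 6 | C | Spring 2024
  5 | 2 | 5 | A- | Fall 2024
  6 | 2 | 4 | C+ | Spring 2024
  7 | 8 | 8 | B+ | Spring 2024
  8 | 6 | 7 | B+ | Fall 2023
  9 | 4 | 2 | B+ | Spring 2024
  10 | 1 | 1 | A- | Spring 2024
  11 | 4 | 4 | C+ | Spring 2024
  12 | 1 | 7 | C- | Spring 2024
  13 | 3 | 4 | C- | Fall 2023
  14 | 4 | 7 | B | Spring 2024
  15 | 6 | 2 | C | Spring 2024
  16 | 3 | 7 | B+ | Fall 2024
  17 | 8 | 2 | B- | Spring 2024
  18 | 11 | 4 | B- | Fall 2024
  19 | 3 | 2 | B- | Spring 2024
SELECT id, course_id FROM enrollments WHERE course_id IN (SELECT id FROM courses WHERE credits > 4)

Execution result:
(no rows)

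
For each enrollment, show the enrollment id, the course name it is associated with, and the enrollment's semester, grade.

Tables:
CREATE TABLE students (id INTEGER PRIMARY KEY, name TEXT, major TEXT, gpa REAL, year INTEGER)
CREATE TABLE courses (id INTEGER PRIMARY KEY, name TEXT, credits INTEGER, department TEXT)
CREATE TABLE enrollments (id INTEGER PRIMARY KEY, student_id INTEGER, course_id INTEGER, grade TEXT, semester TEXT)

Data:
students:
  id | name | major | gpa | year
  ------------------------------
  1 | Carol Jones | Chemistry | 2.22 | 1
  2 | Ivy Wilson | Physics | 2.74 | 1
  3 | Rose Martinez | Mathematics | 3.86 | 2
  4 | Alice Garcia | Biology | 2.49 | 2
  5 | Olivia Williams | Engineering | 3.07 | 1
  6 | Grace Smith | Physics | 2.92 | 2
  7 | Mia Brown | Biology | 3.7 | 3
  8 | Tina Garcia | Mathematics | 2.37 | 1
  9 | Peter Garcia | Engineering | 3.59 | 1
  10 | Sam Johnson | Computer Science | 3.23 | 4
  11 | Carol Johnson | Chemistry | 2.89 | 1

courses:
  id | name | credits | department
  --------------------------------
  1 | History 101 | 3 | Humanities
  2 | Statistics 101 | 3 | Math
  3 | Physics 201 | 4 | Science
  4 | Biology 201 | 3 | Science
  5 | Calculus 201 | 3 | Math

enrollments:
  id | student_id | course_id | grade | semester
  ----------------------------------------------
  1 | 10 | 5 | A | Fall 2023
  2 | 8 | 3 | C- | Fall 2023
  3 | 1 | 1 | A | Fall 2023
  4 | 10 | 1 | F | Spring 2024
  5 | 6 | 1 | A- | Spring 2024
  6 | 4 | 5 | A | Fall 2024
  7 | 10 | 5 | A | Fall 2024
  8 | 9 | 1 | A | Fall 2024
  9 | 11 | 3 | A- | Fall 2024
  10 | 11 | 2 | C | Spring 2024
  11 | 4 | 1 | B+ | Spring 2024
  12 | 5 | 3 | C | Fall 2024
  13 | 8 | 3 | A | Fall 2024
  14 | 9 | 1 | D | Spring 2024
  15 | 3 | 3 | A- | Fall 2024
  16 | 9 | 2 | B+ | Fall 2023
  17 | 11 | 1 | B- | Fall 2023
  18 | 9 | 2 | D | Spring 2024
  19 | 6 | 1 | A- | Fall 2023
SELECT c.id, p.name AS course, c.semester, c.grade FROM enrollments c JOIN courses p ON c.course_id = p.id

Execution result:
id | course | semester | grade
1 | Calculus 201 | Fall 2023 | A
2 | Physics 201 | Fall 2023 | C-
3 | History 101 | Fall 2023 | A
4 | History 101 | Spring 2024 | F
5 | History 101 | Spring 2024 | A-
6 | Calculus 201 | Fall 2024 | A
7 | Calculus 201 | Fall 2024 | A
8 | History 101 | Fall 2024 | A
9 | Physics 201 | Fall 2024 | A-
10 | Statistics 101 | Spring 2024 | C
11 | History 101 | Spring 2024 | B+
12 | Physics 201 | Fall 2024 | C
13 | Physics 201 | Fall 2024 | A
14 | History 101 | Spring 2024 | D
15 | Physics 201 | Fall 2024 | A-
16 | Statistics 101 | Fall 2023 | B+
17 | History 101 | Fall 2023 | B-
18 | Statistics 101 | Spring 2024 | D
19 | History 101 | Fall 2023 | A-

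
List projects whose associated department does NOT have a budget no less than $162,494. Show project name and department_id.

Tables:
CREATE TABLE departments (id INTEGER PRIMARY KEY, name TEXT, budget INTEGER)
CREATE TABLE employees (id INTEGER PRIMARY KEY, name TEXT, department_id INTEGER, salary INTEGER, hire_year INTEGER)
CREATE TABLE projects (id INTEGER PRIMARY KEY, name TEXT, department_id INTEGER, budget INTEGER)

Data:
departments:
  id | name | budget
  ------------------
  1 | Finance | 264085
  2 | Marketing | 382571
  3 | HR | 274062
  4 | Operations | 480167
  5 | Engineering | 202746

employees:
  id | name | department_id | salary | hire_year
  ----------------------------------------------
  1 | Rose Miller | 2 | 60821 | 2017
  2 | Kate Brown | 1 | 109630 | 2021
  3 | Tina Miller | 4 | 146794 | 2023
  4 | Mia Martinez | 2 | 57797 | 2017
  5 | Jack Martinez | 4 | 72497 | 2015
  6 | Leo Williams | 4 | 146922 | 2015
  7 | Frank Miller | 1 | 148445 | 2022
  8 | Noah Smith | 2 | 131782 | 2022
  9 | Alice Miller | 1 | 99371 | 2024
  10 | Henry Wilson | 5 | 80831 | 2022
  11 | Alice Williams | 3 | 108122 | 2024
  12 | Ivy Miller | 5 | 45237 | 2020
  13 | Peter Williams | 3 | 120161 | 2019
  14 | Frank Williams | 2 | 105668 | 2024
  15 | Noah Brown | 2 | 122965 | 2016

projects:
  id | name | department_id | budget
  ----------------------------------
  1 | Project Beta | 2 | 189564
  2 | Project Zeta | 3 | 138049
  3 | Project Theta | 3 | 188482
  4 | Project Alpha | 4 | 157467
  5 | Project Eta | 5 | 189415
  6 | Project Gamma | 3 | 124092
SELECT name, department_id FROM projects WHERE department_id NOT IN (SELECT id FROM departments WHERE budget >= 162494)

Execution result:
(no rows)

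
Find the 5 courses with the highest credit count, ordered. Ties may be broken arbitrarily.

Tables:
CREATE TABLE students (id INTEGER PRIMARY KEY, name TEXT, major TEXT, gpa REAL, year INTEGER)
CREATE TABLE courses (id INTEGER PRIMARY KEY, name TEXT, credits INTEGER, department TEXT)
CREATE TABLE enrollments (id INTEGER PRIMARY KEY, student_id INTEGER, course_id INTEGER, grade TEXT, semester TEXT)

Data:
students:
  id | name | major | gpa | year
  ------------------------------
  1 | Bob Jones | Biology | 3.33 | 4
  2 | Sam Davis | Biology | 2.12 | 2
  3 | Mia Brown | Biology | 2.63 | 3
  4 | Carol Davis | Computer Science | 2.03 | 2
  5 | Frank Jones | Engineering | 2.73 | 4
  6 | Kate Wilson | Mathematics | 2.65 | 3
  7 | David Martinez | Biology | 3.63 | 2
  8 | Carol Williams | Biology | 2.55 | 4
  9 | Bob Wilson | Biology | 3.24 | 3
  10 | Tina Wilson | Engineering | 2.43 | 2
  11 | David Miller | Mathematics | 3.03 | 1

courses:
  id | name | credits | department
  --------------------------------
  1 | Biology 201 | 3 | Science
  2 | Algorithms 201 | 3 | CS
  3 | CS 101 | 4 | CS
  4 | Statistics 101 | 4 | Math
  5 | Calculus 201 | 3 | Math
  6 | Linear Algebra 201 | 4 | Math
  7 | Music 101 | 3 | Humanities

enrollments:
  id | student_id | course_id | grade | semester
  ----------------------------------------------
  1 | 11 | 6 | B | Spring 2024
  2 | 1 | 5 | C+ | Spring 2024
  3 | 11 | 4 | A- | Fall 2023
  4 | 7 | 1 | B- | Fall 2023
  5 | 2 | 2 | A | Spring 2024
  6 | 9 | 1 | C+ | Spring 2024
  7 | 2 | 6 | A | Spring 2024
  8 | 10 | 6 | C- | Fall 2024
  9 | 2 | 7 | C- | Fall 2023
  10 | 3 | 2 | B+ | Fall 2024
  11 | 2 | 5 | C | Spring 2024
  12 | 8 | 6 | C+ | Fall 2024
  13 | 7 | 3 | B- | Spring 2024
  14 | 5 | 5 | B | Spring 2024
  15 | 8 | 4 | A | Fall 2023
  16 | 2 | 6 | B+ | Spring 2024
SELECT name, credits FROM courses ORDER BY credits DESC LIMIT 5

Execution result:
name | credits
CS 101 | 4
Statistics 101 | 4
Linear Algebra 201 | 4
Biology 201 | 3
Algorithms 201 | 3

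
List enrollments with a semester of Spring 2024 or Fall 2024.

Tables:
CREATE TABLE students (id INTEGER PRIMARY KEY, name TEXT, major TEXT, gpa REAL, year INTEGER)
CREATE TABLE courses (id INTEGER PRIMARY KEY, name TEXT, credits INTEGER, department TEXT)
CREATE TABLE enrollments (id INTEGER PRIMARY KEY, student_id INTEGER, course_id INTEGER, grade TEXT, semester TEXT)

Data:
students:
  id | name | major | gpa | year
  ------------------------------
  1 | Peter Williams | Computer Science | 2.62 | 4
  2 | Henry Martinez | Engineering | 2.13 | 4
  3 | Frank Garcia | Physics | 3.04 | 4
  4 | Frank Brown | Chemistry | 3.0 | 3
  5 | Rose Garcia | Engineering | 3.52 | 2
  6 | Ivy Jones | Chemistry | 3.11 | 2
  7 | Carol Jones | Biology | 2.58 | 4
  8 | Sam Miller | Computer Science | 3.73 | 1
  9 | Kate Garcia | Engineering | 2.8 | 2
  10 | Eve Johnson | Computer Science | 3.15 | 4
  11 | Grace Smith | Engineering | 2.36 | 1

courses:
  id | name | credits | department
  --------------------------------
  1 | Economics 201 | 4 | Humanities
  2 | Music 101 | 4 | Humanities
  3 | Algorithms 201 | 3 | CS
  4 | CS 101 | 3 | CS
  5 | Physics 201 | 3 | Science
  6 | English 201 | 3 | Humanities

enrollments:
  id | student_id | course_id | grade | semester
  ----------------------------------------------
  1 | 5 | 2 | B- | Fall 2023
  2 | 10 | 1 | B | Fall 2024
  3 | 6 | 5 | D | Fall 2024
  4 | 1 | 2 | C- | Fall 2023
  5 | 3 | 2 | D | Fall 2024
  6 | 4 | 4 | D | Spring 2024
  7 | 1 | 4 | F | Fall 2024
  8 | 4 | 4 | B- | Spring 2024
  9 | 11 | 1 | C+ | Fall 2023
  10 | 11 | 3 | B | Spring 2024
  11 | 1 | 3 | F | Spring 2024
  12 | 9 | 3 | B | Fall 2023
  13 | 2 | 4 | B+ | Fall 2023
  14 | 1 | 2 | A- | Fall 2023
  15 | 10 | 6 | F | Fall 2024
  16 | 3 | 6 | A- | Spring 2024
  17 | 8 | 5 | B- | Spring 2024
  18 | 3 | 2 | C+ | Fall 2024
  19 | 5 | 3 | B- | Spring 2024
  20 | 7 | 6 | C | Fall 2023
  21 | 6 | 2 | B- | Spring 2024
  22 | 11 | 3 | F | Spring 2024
SELECT id, semester FROM enrollments WHERE semester IN ('Spring 2024', 'Fall 2024')

Execution result:
id | semester
2 | Fall 2024
3 | Fall 2024
5 | Fall 2024
6 | Spring 2024
7 | Fall 2024
8 | Spring 2024
10 | Spring 2024
11 | Spring 2024
15 | Fall 2024
16 | Spring 2024
17 | Spring 2024
18 | Fall 2024
19 | Spring 2024
21 | Spring 2024
22 | Spring 2024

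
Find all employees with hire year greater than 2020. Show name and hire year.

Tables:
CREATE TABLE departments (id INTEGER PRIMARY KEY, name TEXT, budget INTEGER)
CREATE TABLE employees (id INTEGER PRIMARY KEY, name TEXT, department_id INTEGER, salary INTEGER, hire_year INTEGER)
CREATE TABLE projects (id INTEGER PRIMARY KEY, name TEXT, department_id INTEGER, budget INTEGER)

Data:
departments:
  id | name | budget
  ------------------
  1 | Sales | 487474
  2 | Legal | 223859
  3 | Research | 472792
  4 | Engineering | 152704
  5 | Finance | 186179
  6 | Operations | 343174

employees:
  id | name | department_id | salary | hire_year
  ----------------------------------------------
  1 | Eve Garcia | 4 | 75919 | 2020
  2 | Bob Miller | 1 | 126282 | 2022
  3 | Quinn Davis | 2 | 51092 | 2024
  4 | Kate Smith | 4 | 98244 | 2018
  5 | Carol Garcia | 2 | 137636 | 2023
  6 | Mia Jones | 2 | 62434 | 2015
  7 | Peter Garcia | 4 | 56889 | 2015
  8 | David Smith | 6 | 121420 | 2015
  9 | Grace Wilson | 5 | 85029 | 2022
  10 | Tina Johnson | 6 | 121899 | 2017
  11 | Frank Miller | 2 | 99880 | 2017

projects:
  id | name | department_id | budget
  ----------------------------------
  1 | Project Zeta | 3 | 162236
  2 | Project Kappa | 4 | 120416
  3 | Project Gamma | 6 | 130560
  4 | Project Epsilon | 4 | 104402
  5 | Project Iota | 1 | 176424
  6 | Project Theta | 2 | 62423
SELECT name, hire_year FROM employees WHERE hire_year > 2020

Execution result:
name | hire_year
Bob Miller | 2022
Quinn Davis | 2024
Carol Garcia | 2023
Grace Wilson | 2022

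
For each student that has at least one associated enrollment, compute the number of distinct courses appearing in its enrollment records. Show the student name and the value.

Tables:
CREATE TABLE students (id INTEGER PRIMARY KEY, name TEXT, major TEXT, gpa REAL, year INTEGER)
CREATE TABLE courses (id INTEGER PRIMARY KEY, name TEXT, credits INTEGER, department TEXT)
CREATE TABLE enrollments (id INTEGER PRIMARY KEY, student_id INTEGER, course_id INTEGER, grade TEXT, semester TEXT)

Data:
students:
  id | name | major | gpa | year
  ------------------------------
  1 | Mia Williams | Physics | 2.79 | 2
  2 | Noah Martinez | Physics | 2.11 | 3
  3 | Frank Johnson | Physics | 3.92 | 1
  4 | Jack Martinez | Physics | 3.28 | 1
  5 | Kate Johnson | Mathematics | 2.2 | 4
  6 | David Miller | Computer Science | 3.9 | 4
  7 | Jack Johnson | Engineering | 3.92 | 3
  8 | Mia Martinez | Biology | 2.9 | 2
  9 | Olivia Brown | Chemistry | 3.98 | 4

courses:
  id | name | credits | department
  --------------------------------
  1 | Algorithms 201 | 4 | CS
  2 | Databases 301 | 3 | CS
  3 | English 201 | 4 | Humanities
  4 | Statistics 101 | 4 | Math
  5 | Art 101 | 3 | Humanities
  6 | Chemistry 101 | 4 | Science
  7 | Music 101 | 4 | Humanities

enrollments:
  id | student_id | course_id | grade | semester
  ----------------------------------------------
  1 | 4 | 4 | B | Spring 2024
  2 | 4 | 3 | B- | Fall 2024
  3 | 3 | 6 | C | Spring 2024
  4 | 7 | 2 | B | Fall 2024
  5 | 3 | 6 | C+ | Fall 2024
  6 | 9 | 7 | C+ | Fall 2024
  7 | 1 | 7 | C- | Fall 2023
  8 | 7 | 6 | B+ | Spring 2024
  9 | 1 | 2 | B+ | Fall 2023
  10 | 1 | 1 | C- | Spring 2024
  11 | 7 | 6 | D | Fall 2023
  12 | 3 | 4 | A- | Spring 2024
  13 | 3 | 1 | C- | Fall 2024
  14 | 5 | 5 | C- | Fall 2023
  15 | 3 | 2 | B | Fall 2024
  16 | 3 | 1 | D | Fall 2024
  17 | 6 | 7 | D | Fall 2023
SELECT p.name, COUNT(DISTINCT c.course_id) AS distinct_course_count FROM enrollments c JOIN students p ON c.student_id = p.id GROUP BY p.id, p.name

Execution result:
name | distinct_course_count
Mia Williams | 3
Frank Johnson | 4
Jack Martinez | 2
Kate Johnson | 1
David Miller | 1
Jack Johnson | 2
Olivia Brown | 1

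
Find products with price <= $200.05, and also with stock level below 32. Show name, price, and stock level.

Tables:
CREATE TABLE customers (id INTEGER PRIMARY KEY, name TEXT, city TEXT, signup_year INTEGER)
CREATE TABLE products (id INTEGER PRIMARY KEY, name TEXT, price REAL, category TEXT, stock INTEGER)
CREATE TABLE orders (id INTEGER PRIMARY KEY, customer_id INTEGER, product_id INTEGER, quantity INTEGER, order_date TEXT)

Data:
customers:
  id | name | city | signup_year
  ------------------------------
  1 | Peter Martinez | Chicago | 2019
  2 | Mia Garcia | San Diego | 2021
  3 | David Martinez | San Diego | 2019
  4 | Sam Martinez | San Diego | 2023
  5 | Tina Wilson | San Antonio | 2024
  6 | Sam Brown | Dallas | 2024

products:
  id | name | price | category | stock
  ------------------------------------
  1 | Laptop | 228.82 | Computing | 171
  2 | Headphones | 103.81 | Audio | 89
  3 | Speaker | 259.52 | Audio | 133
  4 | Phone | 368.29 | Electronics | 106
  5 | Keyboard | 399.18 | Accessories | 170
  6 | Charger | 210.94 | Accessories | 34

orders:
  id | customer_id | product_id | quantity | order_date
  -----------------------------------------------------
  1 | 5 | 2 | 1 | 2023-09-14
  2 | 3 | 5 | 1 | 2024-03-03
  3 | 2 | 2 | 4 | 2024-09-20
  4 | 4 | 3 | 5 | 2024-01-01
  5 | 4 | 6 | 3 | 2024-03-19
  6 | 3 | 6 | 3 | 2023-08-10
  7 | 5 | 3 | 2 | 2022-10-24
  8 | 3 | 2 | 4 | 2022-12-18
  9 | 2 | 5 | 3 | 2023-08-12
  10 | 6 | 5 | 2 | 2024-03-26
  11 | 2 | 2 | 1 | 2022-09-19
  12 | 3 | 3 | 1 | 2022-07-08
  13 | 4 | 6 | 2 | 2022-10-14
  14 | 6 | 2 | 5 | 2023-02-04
SELECT name, price, stock FROM products WHERE price <= 200.05 AND stock < 32

Execution result:
(no rows)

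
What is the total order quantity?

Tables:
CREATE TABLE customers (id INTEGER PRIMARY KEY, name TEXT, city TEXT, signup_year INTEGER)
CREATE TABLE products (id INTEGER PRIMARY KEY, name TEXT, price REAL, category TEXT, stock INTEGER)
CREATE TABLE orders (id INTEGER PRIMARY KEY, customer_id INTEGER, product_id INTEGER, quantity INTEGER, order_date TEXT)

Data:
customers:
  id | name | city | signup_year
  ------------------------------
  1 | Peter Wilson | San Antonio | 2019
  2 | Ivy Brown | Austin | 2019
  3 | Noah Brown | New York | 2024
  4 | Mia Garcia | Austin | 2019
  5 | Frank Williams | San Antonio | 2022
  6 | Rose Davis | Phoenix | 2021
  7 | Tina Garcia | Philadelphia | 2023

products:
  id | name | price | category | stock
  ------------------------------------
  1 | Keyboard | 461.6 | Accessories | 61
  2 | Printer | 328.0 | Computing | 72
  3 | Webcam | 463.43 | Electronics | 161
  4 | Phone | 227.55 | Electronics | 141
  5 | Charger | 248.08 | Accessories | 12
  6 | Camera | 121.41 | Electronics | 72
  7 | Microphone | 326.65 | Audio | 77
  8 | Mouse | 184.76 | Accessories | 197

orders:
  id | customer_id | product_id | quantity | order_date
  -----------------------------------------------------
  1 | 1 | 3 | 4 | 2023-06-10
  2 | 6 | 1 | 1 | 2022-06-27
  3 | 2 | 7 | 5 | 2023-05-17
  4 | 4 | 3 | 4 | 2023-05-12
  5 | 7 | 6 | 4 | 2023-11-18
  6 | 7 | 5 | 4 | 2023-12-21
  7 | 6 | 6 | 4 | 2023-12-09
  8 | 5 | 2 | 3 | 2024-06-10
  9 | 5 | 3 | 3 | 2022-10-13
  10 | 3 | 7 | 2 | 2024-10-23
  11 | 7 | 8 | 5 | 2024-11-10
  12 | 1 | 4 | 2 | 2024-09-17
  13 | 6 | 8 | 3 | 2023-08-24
SELECT SUM(quantity) FROM orders

Execution result:
44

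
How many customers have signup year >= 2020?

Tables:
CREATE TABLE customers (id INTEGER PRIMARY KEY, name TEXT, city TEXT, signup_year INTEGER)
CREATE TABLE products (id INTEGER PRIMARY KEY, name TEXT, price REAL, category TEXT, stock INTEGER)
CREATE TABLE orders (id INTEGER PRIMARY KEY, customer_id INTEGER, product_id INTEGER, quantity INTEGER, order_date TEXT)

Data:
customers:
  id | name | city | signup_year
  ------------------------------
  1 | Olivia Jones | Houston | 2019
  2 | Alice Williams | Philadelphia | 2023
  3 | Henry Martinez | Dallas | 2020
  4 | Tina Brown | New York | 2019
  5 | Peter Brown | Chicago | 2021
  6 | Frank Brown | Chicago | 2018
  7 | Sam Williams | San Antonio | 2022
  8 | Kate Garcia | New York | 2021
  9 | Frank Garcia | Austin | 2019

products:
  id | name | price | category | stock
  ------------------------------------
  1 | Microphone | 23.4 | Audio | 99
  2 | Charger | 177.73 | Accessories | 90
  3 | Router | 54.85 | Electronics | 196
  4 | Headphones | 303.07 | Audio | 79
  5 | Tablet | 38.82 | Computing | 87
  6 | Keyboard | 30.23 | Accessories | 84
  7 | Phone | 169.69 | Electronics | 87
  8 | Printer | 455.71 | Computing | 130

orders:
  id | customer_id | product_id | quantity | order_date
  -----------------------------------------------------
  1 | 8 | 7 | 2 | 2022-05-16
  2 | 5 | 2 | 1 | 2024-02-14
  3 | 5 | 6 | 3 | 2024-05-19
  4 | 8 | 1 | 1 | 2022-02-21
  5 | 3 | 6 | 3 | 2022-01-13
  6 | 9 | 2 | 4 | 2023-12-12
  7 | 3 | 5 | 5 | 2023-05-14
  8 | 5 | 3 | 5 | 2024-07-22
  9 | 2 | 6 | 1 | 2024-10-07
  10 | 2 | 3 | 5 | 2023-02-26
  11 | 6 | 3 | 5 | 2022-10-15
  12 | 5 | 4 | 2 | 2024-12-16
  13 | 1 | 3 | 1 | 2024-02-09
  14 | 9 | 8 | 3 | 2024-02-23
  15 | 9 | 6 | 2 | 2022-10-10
SELECT COUNT(*) FROM customers WHERE signup_year >= 2020

Execution result:
5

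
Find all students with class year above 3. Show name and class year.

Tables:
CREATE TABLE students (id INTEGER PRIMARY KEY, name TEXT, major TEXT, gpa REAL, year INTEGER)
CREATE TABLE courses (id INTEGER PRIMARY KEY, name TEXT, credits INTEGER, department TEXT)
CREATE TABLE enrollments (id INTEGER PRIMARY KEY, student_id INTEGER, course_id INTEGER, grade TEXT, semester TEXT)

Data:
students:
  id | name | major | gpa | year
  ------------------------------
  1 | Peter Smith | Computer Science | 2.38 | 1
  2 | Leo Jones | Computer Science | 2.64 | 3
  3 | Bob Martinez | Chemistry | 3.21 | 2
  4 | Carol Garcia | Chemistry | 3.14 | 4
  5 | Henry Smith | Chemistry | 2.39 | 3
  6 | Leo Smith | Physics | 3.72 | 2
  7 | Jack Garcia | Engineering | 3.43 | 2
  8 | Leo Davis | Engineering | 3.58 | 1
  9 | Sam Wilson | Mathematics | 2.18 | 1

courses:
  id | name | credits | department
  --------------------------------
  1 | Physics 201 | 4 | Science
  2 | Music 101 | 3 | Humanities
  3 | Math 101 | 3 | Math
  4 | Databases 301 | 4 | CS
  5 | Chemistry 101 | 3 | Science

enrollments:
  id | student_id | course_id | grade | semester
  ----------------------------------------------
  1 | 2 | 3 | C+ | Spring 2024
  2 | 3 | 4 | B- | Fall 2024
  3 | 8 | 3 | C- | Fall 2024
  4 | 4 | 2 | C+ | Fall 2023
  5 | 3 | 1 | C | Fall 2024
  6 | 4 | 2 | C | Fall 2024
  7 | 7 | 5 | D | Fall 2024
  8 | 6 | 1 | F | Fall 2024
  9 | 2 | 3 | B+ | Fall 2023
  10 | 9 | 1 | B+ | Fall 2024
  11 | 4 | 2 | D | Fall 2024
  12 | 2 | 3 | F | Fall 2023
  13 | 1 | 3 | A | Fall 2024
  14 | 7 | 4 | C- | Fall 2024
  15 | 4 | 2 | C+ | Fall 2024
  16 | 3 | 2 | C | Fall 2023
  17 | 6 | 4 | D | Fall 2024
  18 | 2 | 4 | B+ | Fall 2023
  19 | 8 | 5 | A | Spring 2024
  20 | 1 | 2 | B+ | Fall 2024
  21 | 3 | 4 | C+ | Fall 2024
SELECT name, year FROM students WHERE year > 3

Execution result:
name | year
Carol Garcia | 4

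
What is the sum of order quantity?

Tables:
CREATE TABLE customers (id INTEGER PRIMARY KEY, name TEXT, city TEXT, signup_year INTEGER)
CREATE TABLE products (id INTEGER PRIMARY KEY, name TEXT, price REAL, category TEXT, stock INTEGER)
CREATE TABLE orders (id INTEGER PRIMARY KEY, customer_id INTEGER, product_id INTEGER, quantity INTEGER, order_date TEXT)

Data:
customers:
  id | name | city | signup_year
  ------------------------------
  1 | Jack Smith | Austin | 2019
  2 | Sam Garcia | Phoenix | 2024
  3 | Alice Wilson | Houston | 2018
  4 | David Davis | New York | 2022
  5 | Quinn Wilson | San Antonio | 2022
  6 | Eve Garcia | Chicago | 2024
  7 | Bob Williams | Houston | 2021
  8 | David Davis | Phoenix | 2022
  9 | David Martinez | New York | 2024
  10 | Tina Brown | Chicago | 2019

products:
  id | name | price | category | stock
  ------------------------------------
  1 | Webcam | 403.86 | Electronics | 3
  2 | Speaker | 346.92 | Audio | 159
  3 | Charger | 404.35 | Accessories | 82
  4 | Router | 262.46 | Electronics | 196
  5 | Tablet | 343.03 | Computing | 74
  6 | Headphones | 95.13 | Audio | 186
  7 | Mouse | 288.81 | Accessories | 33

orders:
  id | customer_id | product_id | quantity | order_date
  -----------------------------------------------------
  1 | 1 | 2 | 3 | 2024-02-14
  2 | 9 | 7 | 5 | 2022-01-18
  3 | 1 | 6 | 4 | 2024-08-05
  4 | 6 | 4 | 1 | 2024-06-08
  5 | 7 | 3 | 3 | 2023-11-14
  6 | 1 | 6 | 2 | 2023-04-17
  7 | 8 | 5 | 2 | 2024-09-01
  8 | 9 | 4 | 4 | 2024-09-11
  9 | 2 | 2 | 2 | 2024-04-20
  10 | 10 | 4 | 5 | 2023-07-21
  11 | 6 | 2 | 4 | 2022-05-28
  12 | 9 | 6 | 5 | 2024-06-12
SELECT SUM(quantity) FROM orders

Execution result:
40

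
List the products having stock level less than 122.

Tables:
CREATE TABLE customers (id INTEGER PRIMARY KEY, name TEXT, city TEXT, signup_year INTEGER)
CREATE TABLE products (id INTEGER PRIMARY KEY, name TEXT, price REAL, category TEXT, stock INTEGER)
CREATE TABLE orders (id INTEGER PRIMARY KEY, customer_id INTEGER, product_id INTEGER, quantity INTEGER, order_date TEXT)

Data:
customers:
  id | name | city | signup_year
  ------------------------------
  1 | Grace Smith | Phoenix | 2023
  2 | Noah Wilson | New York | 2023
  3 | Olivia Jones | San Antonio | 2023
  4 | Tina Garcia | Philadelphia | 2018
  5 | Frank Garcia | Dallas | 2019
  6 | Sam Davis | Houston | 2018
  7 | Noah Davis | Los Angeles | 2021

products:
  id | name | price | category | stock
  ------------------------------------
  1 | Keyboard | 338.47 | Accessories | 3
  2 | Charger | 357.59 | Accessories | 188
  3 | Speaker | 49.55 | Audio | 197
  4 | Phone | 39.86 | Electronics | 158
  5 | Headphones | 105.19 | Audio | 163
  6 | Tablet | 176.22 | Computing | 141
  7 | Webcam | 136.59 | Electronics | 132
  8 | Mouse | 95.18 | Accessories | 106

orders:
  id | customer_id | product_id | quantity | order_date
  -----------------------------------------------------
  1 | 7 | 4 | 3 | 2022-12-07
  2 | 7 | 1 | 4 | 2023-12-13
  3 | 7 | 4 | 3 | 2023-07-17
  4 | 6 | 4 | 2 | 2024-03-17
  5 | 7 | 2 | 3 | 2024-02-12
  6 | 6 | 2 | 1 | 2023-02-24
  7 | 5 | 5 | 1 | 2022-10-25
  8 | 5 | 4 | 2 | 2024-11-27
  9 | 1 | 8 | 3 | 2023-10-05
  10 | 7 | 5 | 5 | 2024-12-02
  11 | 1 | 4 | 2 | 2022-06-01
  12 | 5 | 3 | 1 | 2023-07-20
SELECT name, stock FROM products WHERE stock < 122

Execution result:
name | stock
Keyboard | 3
Mouse | 106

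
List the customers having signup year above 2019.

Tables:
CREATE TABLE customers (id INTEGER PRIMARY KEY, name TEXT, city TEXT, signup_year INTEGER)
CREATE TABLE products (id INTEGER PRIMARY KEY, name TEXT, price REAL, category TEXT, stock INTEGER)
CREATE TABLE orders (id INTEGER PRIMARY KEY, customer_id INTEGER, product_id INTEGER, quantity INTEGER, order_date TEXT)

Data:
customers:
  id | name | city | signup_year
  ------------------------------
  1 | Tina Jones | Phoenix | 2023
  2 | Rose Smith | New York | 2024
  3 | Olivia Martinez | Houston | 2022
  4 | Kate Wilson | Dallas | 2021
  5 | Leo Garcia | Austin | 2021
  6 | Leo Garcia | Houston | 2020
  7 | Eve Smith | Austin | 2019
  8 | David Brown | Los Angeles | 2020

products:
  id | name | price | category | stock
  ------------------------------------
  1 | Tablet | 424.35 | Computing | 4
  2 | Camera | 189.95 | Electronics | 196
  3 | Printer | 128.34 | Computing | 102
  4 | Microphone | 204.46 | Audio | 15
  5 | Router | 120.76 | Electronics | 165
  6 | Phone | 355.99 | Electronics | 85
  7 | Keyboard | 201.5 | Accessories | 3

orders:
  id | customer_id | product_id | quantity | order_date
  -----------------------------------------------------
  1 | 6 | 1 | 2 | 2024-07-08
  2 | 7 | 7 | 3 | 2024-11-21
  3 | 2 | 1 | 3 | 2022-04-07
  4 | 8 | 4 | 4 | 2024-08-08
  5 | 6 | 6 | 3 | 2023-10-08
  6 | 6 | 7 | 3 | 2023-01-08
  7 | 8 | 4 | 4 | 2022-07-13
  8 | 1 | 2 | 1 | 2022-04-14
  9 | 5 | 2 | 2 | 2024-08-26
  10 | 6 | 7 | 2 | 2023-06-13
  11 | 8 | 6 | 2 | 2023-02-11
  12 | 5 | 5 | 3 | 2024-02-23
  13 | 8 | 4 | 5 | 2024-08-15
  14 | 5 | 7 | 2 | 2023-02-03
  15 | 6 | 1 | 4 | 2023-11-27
SELECT name, signup_year FROM customers WHERE signup_year > 2019

Execution result:
name | signup_year
Tina Jones | 2023
Rose Smith | 2024
Olivia Martinez | 2022
Kate Wilson | 2021
Leo Garcia | 2021
Leo Garcia | 2020
David Brown | 2020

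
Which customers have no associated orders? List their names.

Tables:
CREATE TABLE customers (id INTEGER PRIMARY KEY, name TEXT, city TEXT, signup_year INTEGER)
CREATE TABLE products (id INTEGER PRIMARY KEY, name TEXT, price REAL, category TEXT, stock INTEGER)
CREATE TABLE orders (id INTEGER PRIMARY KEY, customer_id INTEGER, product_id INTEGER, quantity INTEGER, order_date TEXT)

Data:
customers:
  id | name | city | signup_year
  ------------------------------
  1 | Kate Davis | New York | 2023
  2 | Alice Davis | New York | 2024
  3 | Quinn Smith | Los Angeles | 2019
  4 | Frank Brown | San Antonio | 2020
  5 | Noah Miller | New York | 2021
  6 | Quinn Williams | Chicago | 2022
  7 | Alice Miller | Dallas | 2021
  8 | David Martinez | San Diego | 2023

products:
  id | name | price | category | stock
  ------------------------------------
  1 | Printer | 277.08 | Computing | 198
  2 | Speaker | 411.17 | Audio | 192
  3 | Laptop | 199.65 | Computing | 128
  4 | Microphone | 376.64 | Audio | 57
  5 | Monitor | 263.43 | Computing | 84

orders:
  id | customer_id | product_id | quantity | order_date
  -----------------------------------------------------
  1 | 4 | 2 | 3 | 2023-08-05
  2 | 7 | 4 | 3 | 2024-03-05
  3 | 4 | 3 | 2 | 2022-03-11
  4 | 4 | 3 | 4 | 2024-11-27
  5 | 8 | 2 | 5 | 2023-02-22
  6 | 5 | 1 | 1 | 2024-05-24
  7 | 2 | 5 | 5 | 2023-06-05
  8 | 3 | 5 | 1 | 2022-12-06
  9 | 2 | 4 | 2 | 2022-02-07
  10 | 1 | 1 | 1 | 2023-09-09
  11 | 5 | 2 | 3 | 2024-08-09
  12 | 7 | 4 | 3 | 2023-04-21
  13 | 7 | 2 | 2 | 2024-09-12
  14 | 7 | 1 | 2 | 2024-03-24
SELECT p.name FROM customers p LEFT JOIN orders c ON c.customer_id = p.id WHERE c.id IS NULL

Execution result:
Quinn Williams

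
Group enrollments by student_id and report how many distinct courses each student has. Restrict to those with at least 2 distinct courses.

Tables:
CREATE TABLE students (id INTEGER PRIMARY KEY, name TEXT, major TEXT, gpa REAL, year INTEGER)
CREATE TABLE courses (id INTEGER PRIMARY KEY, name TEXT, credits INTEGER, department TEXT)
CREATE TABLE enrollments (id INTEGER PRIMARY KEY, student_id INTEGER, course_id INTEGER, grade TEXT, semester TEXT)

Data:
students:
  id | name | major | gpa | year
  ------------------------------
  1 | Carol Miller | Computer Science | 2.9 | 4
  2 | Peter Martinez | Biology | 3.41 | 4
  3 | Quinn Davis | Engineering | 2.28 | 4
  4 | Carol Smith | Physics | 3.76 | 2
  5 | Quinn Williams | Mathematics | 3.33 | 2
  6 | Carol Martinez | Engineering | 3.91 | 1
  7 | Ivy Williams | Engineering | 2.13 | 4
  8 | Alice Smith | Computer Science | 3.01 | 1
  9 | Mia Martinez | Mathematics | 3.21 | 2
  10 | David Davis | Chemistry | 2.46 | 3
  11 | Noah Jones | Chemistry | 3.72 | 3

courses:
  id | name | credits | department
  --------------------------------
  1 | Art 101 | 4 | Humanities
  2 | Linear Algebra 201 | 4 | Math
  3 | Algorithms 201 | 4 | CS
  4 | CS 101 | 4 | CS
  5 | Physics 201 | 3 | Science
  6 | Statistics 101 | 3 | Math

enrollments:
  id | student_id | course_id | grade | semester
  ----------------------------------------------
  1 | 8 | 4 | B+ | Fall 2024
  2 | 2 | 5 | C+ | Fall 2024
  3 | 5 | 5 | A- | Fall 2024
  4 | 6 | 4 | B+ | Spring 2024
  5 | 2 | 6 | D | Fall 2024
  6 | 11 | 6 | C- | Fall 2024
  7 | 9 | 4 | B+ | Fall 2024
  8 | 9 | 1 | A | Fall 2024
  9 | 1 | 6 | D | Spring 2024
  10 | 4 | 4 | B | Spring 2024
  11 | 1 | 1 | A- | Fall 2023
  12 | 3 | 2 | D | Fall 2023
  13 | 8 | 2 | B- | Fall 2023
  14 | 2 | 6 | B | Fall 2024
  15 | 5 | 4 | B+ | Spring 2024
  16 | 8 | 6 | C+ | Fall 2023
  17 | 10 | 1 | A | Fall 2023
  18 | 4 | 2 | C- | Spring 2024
SELECT student_id, COUNT(DISTINCT course_id) AS distinct_course_count FROM enrollments GROUP BY student_id HAVING COUNT(DISTINCT course_id) >= 2

Execution result:
student_id | distinct_course_count
1 | 2
2 | 2
4 | 2
5 | 2
8 | 3
9 | 2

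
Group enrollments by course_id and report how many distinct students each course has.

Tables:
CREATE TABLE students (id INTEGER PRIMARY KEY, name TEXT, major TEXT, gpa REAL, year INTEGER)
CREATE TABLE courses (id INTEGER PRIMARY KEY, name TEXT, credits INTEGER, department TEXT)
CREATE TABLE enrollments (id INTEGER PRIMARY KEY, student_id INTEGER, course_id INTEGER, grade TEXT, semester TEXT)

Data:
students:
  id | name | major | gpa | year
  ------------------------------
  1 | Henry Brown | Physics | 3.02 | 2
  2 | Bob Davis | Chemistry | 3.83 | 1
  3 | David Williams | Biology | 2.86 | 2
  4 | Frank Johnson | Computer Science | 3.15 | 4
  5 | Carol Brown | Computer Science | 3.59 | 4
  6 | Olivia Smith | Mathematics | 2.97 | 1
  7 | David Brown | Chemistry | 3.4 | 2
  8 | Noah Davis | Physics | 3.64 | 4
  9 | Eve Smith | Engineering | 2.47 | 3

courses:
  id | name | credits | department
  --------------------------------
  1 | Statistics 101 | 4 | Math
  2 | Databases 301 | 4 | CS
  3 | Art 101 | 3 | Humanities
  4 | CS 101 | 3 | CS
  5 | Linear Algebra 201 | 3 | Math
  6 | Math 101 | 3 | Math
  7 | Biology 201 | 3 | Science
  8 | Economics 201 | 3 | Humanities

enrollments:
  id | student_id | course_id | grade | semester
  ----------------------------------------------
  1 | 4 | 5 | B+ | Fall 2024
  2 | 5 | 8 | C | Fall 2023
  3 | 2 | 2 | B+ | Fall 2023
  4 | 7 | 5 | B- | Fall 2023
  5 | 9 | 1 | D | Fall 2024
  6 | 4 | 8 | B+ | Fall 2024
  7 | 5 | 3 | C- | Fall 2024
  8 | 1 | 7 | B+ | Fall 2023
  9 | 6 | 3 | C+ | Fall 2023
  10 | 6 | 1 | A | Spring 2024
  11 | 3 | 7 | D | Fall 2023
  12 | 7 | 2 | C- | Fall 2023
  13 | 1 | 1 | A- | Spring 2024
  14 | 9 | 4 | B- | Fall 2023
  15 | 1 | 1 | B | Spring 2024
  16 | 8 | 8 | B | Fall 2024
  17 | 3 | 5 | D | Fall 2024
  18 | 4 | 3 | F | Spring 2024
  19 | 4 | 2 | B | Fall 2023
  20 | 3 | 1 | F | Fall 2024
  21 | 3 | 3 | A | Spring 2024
SELECT course_id, COUNT(DISTINCT student_id) AS distinct_student_count FROM enrollments GROUP BY course_id

Execution result:
course_id | distinct_student_count
1 | 4
2 | 3
3 | 4
4 | 1
5 | 3
7 | 2
8 | 3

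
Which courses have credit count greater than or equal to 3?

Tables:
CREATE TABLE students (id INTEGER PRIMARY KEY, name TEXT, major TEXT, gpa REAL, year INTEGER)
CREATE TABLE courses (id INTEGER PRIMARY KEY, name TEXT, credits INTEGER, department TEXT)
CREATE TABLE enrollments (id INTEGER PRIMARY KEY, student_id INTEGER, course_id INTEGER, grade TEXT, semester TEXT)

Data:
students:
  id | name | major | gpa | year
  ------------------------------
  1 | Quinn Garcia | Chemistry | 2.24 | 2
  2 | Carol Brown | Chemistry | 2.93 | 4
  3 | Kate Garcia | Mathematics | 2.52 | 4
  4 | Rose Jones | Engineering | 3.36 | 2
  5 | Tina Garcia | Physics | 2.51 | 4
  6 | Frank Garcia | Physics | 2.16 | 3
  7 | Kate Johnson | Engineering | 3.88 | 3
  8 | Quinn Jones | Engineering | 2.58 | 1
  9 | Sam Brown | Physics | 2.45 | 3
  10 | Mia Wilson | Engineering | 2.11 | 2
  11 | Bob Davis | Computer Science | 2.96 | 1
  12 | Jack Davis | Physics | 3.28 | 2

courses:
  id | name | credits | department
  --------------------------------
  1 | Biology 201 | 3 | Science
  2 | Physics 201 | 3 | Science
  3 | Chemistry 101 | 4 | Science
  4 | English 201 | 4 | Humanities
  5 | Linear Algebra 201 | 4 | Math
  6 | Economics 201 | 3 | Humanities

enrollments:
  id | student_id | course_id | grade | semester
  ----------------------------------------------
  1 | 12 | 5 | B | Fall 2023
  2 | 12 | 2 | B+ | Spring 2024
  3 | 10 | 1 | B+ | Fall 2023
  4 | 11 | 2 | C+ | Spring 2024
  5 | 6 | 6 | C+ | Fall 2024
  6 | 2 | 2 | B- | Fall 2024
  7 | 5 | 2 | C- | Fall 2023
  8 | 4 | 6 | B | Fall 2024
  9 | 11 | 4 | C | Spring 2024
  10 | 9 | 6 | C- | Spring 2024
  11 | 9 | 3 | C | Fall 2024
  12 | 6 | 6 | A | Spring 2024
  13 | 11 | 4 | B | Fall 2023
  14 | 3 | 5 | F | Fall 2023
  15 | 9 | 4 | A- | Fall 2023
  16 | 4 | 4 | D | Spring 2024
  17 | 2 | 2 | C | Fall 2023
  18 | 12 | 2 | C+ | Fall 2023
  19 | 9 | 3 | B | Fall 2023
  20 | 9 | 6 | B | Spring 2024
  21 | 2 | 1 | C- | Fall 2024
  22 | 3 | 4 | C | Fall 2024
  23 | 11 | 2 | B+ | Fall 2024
SELECT name, credits FROM courses WHERE credits >= 3

Execution result:
name | credits
Biology 201 | 3
Physics 201 | 3
Chemistry 101 | 4
English 201 | 4
Linear Algebra 201 | 4
Economics 201 | 3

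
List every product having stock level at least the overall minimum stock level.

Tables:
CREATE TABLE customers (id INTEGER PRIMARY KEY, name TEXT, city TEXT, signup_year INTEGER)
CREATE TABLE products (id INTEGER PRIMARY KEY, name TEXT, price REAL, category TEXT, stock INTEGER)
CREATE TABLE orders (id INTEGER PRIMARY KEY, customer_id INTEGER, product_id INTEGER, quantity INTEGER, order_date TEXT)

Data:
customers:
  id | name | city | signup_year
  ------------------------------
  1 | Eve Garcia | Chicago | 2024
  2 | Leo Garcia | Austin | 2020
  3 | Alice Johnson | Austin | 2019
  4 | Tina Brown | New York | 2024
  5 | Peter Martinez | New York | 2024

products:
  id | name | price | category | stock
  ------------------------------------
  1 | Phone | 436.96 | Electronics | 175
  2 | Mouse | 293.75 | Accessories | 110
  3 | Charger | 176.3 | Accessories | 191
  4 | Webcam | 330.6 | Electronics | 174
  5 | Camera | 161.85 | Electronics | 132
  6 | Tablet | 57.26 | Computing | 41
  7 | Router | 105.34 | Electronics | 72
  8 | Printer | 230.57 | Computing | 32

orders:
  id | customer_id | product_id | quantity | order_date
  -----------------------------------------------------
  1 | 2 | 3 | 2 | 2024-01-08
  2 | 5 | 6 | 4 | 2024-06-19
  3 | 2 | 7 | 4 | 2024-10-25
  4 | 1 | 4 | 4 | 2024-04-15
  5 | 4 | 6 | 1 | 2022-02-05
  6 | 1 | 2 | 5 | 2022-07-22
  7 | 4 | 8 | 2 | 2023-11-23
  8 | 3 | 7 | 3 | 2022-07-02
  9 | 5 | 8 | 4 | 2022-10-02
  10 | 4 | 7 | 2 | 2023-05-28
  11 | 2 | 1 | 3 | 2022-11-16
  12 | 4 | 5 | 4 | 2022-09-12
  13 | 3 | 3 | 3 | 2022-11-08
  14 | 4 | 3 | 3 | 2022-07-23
SELECT name, stock FROM products WHERE stock >= (SELECT MIN(stock) FROM products)

Execution result:
name | stock
Phone | 175
Mouse | 110
Charger | 191
Webcam | 174
Camera | 132
Tablet | 41
Router | 72
Printer | 32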